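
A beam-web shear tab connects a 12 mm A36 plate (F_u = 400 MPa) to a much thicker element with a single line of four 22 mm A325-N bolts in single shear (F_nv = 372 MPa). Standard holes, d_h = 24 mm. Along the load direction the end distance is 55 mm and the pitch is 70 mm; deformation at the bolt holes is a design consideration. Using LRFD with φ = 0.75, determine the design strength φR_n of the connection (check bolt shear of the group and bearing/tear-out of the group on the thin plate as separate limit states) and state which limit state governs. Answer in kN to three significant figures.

Bolt shear: A_b = π·22²/4 = 380.1 mm²; R_n = 372 × 380.1 × 4 × 1 / 1000 = 565.6 kN → 0.75 × 565.6 = 424 kN.
Bearing (1.2 l_c t F_u ≤ 2.4 d t F_u): upper limit = 2.4·22·12·400 / 1000 = 253.4 kN.
  Edge l_c = 55 − 24/2 = 43 → r_n = 247.7 kN; interior l_c = 70 − 24 = 46 → r_n = 253.4 kN.
  R_n,bearing = 1·247.7 + 3·253.4 = 1008 kN → 0.75 × 1008 = 756 kN.
Bolt shear governs: 424 kN.

424 kN (bolt shear governs)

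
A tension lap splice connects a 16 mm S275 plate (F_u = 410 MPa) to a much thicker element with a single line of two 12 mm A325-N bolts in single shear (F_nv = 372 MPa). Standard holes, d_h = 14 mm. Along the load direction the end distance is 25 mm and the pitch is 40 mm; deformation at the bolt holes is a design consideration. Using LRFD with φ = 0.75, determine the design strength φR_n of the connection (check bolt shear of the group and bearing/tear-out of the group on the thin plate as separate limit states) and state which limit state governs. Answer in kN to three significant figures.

Bolt shear: A_b = π·12²/4 = 113.1 mm²; R_n = 372 × 113.1 × 2 × 1 / 1000 = 84.14 kN → 0.75 × 84.14 = 63.1 kN.
Bearing (1.2 l_c t F_u ≤ 2.4 d t F_u): upper limit = 2.4·12·16·410 / 1000 = 188.9 kN.
  Edge l_c = 25 − 14/2 = 18 → r_n = 141.7 kN; interior l_c = 40 − 14 = 26 → r_n = 188.9 kN.
  R_n,bearing = 1·141.7 + 1·188.9 = 330.6 kN → 0.75 × 330.6 = 248 kN.
Bolt shear governs: 63.1 kN.

63.1 kN (bolt shear governs)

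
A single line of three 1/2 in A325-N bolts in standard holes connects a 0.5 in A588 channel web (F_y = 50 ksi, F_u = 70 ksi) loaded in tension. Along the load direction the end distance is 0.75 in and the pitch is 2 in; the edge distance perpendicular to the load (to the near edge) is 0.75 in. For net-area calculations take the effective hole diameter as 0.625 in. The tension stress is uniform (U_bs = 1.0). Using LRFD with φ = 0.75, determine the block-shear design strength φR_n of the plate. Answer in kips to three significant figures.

Shear plane L_v = 0.75 + 2·2 = 4.75 in; A_gv = 4.75 × 0.5 = 2.375 in².
A_nv = (4.75 − 2.5·0.625) × 0.5 = 1.594 in².
A_nt = (0.75 − 0.5·0.625) × 0.5 = 0.2188 in².
0.6 F_u A_nv = 66.94 kips; 0.6 F_y A_gv = 71.25 kips → shear rupture governs the shear term.
R_n = 66.94 + 1.0 × 70 × 0.2188 = 82.25 kips.
Design strength φR_n = 0.75 × 82.25 = 61.7 kips.

61.7 kips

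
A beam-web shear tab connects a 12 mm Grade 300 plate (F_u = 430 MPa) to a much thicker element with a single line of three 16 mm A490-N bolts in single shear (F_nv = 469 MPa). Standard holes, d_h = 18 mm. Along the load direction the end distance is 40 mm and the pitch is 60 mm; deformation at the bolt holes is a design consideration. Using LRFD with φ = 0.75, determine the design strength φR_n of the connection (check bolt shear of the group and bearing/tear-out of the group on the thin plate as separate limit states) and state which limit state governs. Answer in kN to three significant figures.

212 kN (bolt shear governs)

Bolt shear: A_b = π·16²/4 = 201.1 mm²; R_n = 469 × 201.1 × 3 × 1 / 1000 = 282.9 kN → 0.75 × 282.9 = 212 kN.
Bearing (1.2 l_c t F_u ≤ 2.4 d t F_u): upper limit = 2.4·16·12·430 / 1000 = 198.1 kN.
  Edge l_c = 40 − 18/2 = 31 → r_n = 192 kN; interior l_c = 60 − 18 = 42 → r_n = 198.1 kN.
  R_n,bearing = 1·192 + 2·198.1 = 588.2 kN → 0.75 × 588.2 = 441 kN.
Bolt shear governs: 212 kN.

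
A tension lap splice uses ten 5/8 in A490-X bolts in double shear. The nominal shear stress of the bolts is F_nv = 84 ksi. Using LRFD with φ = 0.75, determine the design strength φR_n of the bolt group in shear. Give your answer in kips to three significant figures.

387 kips

A_b = π × 0.625² / 4 = 0.3068 in².
R_n = F_nv · A_b · n · n_s = 84 × 0.3068 × 10 × 2 = 515.4 kips.
Design strength φR_n = 0.75 × 515.4 = 387 kips.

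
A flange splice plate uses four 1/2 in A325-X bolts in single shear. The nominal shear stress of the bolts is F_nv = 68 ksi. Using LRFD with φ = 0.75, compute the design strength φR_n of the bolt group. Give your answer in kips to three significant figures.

A_b = π × 0.5² / 4 = 0.1963 in².
R_n = F_nv · A_b · n · n_s = 68 × 0.1963 × 4 × 1 = 53.41 kips.
Design strength φR_n = 0.75 × 53.41 = 40.1 kips.

40.1 kips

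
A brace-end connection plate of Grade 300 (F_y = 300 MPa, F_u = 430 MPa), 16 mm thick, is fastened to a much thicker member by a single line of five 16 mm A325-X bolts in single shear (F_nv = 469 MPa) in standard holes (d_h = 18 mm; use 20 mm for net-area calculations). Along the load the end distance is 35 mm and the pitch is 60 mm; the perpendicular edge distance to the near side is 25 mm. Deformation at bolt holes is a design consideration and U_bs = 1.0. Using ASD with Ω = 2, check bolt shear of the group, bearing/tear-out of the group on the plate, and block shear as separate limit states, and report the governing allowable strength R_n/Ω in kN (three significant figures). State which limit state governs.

236 kN (bolt shear governs)

Bolt shear: A_b = π·16²/4 = 201.1 mm²; R_n = 469 × 201.1 × 5 × 1 / 1000 = 471.5 kN → 471.5 / 2 = 236 kN.
Bearing: edge l_c = 26, r_n = 214.7 kN; interior l_c = 42, r_n = 264.2 kN; R_n = 214.7 + 4·264.2 = 1271 kN → 636 kN.
Block shear: A_gv = 4400, A_nv = 2960, A_nt = 240 mm²; R_n = min(0.6F_uA_nv, 0.6F_yA_gv) + U_bs·F_u·A_nt = 866.9 kN → 433 kN.
Bolt shear governs: 236 kN.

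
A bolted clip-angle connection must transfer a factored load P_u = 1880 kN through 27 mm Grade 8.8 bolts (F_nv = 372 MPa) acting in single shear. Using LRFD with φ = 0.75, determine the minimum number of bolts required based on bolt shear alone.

A_b = π·27²/4 = 572.6 mm².
Per-bolt design strength φR_n = 0.75 × 372 × 572.6 × 1 / 1000 = 159.7 kN.
n ≥ 1880 / 159.7 = 11.77 → use 12 bolts.

12 bolts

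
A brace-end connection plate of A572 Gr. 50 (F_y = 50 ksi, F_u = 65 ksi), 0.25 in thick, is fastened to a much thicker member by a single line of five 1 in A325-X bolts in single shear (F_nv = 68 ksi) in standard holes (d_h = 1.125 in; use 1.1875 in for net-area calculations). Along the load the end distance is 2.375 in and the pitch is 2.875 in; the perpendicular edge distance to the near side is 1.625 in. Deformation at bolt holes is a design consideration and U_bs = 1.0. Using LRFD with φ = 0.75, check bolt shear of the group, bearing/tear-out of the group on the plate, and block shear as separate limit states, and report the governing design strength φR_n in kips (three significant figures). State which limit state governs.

75 kips (block shear governs)

Bolt shear: A_b = π·1²/4 = 0.7854 in²; R_n = 68 × 0.7854 × 5 × 1 = 267 kips → 0.75 × 267 = 200 kips.
Bearing: edge l_c = 1.812, r_n = 35.34 kips; interior l_c = 1.75, r_n = 34.12 kips; R_n = 35.34 + 4·34.12 = 171.8 kips → 129 kips.
Block shear: A_gv = 3.469, A_nv = 2.133, A_nt = 0.2578 in²; R_n = min(0.6F_uA_nv, 0.6F_yA_gv) + U_bs·F_u·A_nt = 99.94 kips → 75 kips.
Block shear governs: 75 kips.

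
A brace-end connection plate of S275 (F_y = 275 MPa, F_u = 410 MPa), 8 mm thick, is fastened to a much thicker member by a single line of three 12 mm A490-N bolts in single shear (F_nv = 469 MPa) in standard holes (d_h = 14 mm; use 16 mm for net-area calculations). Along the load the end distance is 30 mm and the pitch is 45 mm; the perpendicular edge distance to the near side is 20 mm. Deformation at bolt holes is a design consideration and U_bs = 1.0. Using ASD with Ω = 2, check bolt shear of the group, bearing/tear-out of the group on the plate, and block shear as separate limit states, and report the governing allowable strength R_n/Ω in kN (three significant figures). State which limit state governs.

79.6 kN (bolt shear governs)

Bolt shear: A_b = π·12²/4 = 113.1 mm²; R_n = 469 × 113.1 × 3 × 1 / 1000 = 159.1 kN → 159.1 / 2 = 79.6 kN.
Bearing: edge l_c = 23, r_n = 90.53 kN; interior l_c = 31, r_n = 94.46 kN; R_n = 90.53 + 2·94.46 = 279.5 kN → 140 kN.
Block shear: A_gv = 960, A_nv = 640, A_nt = 96 mm²; R_n = min(0.6F_uA_nv, 0.6F_yA_gv) + U_bs·F_u·A_nt = 196.8 kN → 98.4 kN.
Bolt shear governs: 79.6 kN.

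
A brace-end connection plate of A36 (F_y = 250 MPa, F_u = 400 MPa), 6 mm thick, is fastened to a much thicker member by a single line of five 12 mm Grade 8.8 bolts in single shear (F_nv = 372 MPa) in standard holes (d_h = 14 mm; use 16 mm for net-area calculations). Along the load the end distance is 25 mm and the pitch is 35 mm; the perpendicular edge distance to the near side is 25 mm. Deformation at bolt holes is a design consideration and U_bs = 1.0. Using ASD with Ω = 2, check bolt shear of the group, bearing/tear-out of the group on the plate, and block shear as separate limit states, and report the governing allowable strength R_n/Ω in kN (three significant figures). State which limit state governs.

87.4 kN (block shear governs)

Bolt shear: A_b = π·12²/4 = 113.1 mm²; R_n = 372 × 113.1 × 5 × 1 / 1000 = 210.4 kN → 210.4 / 2 = 105 kN.
Bearing: edge l_c = 18, r_n = 51.84 kN; interior l_c = 21, r_n = 60.48 kN; R_n = 51.84 + 4·60.48 = 293.8 kN → 147 kN.
Block shear: A_gv = 990, A_nv = 558, A_nt = 102 mm²; R_n = min(0.6F_uA_nv, 0.6F_yA_gv) + U_bs·F_u·A_nt = 174.7 kN → 87.4 kN.
Block shear governs: 87.4 kN.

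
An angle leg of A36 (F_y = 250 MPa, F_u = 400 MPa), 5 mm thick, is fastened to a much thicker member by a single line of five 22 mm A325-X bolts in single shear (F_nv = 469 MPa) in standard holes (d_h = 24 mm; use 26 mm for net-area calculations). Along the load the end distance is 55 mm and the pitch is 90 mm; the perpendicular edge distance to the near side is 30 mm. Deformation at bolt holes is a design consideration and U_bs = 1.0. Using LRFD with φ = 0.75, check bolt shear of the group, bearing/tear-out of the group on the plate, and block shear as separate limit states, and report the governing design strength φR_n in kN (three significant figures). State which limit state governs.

Bolt shear: A_b = π·22²/4 = 380.1 mm²; R_n = 469 × 380.1 × 5 × 1 / 1000 = 891.4 kN → 0.75 × 891.4 = 669 kN.
Bearing: edge l_c = 43, r_n = 103.2 kN; interior l_c = 66, r_n = 105.6 kN; R_n = 103.2 + 4·105.6 = 525.6 kN → 394 kN.
Block shear: A_gv = 2075, A_nv = 1490, A_nt = 85 mm²; R_n = min(0.6F_uA_nv, 0.6F_yA_gv) + U_bs·F_u·A_nt = 345.2 kN → 259 kN.
Block shear governs: 259 kN.

259 kN (block shear governs)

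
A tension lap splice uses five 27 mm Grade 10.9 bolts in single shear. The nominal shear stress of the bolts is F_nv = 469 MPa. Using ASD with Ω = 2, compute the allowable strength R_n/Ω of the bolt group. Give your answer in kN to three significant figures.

A_b = π × 27² / 4 = 572.6 mm².
R_n = F_nv · A_b · n · n_s = 469 × 572.6 × 5 × 1 / 1000 = 1343 kN.
Allowable strength R_n/Ω = 1343 / 2 = 671 kN.

671 kN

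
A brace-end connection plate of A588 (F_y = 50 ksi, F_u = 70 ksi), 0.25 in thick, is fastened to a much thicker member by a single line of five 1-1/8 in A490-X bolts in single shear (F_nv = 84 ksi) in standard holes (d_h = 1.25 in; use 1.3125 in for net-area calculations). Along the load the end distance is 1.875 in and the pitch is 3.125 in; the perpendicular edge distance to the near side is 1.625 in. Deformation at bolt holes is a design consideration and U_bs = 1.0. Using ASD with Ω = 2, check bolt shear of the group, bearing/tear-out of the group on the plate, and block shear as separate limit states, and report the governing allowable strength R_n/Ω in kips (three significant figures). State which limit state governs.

52.9 kips (block shear governs)

Bolt shear: A_b = π·1.125²/4 = 0.994 in²; R_n = 84 × 0.994 × 5 × 1 = 417.5 kips → 417.5 / 2 = 209 kips.
Bearing: edge l_c = 1.25, r_n = 26.25 kips; interior l_c = 1.875, r_n = 39.38 kips; R_n = 26.25 + 4·39.38 = 183.8 kips → 91.9 kips.
Block shear: A_gv = 3.594, A_nv = 2.117, A_nt = 0.2422 in²; R_n = min(0.6F_uA_nv, 0.6F_yA_gv) + U_bs·F_u·A_nt = 105.9 kips → 52.9 kips.
Block shear governs: 52.9 kips.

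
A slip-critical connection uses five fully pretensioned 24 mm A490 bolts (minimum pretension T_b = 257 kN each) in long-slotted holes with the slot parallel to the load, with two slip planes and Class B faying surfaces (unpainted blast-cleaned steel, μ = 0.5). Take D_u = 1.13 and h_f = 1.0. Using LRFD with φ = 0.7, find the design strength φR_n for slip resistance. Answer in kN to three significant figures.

R_n = μ · D_u · h_f · T_b · n_s · n_b = 0.5 × 1.13 × 1.0 × 257 × 2 × 5 = 1452 kN.
Design strength φR_n = 0.7 × 1452 = 1020 kN.

1020 kN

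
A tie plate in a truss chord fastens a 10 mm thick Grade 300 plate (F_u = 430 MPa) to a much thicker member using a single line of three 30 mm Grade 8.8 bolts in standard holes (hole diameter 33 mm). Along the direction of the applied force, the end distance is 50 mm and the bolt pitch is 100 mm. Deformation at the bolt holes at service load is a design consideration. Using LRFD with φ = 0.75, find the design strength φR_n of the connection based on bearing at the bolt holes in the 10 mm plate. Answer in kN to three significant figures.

Per bolt r_n = 1.2 l_c t F_u ≤ 2.4 d t F_u; upper limit = 2.4 × 30 × 10 × 430 / 1000 = 309.6 kN.
Edge bolt: l_c = 50 − 33/2 = 33.5 mm → 1.2 × 33.5 × 10 × 430 / 1000 = 172.9 → r_n = 172.9 kN.
Interior bolts: l_c = 100 − 33 = 67 mm → 1.2 × 67 × 10 × 430 / 1000 = 345.7 → r_n = 309.6 kN.
R_n = 1 × 172.9 + 2 × 309.6 = 792.1 kN.
Design strength φR_n = 0.75 × 792.1 = 594 kN.

594 kN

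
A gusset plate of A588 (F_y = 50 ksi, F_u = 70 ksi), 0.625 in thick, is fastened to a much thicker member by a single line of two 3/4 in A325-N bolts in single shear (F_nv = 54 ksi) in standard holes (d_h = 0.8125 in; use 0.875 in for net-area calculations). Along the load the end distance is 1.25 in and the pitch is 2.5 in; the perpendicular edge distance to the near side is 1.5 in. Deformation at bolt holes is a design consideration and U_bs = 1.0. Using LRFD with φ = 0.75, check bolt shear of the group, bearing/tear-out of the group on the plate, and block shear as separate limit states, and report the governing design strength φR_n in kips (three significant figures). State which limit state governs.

35.8 kips (bolt shear governs)

Bolt shear: A_b = π·0.75²/4 = 0.4418 in²; R_n = 54 × 0.4418 × 2 × 1 = 47.71 kips → 0.75 × 47.71 = 35.8 kips.
Bearing: edge l_c = 0.8438, r_n = 44.3 kips; interior l_c = 1.688, r_n = 78.75 kips; R_n = 44.3 + 1·78.75 = 123 kips → 92.3 kips.
Block shear: A_gv = 2.344, A_nv = 1.523, A_nt = 0.6641 in²; R_n = min(0.6F_uA_nv, 0.6F_yA_gv) + U_bs·F_u·A_nt = 110.5 kips → 82.9 kips.
Bolt shear governs: 35.8 kips.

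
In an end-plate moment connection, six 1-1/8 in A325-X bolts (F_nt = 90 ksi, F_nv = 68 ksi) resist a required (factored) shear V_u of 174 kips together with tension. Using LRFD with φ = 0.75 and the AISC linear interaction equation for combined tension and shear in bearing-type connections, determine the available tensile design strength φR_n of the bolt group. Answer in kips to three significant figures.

A_b = π·1.125²/4 = 0.994 in²; f_rv = 174 / (6 × 0.994) = 29.17 ksi.
F'_nt = 1.3 F_nt − (F_nt / φF_nv) f_rv = 1.3·90 − (90/(0.75·68))·29.17 = 65.52 ksi, capped at F_nt → F'_nt = 65.52 ksi.
R_n = F'_nt · A_b · n = 65.52 × 0.994 × 6 = 390.7 kips.
Design strength φR_n = 0.75 × 390.7 = 293 kips.

293 kips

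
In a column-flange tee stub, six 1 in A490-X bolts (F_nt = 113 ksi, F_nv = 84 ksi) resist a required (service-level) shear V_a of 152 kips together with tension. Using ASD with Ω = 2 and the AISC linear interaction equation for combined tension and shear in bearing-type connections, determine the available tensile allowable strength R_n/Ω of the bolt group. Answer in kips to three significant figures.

A_b = π·1²/4 = 0.7854 in²; f_rv = 152 / (6 × 0.7854) = 32.26 ksi.
F'_nt = 1.3 F_nt − (Ω F_nt / F_nv) f_rv = 1.3·113 − (2·113/84)·32.26 = 60.12 ksi, capped at F_nt → F'_nt = 60.12 ksi.
R_n = F'_nt · A_b · n = 60.12 × 0.7854 × 6 = 283.3 kips.
Allowable strength R_n/Ω = 283.3 / 2 = 142 kips.

142 kips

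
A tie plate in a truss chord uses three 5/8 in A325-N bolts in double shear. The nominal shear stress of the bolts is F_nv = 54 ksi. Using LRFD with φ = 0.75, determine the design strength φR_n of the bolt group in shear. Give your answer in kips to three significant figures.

A_b = π × 0.625² / 4 = 0.3068 in².
R_n = F_nv · A_b · n · n_s = 54 × 0.3068 × 3 × 2 = 99.4 kips.
Design strength φR_n = 0.75 × 99.4 = 74.6 kips.

74.6 kips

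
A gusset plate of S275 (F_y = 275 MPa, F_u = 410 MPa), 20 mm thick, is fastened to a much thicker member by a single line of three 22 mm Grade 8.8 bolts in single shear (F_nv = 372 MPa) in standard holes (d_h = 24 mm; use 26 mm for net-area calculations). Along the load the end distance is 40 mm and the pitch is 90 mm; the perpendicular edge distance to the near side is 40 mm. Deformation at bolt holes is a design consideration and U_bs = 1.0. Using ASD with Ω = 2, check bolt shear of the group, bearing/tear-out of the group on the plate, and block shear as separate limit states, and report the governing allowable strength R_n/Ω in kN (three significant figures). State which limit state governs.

Bolt shear: A_b = π·22²/4 = 380.1 mm²; R_n = 372 × 380.1 × 3 × 1 / 1000 = 424.2 kN → 424.2 / 2 = 212 kN.
Bearing: edge l_c = 28, r_n = 275.5 kN; interior l_c = 66, r_n = 433 kN; R_n = 275.5 + 2·433 = 1141 kN → 571 kN.
Block shear: A_gv = 4400, A_nv = 3100, A_nt = 540 mm²; R_n = min(0.6F_uA_nv, 0.6F_yA_gv) + U_bs·F_u·A_nt = 947.4 kN → 474 kN.
Bolt shear governs: 212 kN.

212 kN (bolt shear governs)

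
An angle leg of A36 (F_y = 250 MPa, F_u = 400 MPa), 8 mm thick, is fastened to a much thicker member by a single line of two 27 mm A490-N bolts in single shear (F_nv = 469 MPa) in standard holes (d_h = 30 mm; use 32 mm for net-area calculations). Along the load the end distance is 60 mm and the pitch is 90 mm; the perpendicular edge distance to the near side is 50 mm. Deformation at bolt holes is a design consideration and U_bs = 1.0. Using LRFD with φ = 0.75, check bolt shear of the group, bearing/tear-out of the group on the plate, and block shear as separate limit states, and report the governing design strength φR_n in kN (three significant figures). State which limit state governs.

Bolt shear: A_b = π·27²/4 = 572.6 mm²; R_n = 469 × 572.6 × 2 × 1 / 1000 = 537.1 kN → 0.75 × 537.1 = 403 kN.
Bearing: edge l_c = 45, r_n = 172.8 kN; interior l_c = 60, r_n = 207.4 kN; R_n = 172.8 + 1·207.4 = 380.2 kN → 285 kN.
Block shear: A_gv = 1200, A_nv = 816, A_nt = 272 mm²; R_n = min(0.6F_uA_nv, 0.6F_yA_gv) + U_bs·F_u·A_nt = 288.8 kN → 217 kN.
Block shear governs: 217 kN.

217 kN (block shear governs)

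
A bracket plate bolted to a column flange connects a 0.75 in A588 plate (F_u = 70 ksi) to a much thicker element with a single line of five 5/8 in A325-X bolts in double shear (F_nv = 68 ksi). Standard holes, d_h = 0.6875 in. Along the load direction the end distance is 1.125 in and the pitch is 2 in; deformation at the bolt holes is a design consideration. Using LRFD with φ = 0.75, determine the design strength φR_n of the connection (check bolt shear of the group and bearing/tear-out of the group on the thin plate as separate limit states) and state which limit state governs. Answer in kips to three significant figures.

156 kips (bolt shear governs)

Bolt shear: A_b = π·0.625²/4 = 0.3068 in²; R_n = 68 × 0.3068 × 5 × 2 = 208.6 kips → 0.75 × 208.6 = 156 kips.
Bearing (1.2 l_c t F_u ≤ 2.4 d t F_u): upper limit = 2.4·0.625·0.75·70 = 78.75 kips.
  Edge l_c = 1.125 − 0.6875/2 = 0.7812 → r_n = 49.22 kips; interior l_c = 2 − 0.6875 = 1.312 → r_n = 78.75 kips.
  R_n,bearing = 1·49.22 + 4·78.75 = 364.2 kips → 0.75 × 364.2 = 273 kips.
Bolt shear governs: 156 kips.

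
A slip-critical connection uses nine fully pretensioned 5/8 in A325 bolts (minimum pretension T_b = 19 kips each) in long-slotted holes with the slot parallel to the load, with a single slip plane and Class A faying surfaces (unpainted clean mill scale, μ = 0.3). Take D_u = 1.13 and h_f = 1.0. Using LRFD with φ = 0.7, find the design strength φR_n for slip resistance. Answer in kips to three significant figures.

R_n = μ · D_u · h_f · T_b · n_s · n_b = 0.3 × 1.13 × 1.0 × 19 × 1 × 9 = 57.97 kips.
Design strength φR_n = 0.7 × 57.97 = 40.6 kips.

40.6 kips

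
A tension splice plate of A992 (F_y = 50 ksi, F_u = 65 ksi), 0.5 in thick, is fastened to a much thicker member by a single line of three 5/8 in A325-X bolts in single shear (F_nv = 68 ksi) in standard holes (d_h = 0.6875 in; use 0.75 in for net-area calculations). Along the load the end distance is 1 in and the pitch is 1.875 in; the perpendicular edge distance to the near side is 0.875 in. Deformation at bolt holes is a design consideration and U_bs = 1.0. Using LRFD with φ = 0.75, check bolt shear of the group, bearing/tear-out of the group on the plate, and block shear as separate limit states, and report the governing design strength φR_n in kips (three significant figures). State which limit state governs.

Bolt shear: A_b = π·0.625²/4 = 0.3068 in²; R_n = 68 × 0.3068 × 3 × 1 = 62.59 kips → 0.75 × 62.59 = 46.9 kips.
Bearing: edge l_c = 0.6562, r_n = 25.59 kips; interior l_c = 1.188, r_n = 46.31 kips; R_n = 25.59 + 2·46.31 = 118.2 kips → 88.7 kips.
Block shear: A_gv = 2.375, A_nv = 1.438, A_nt = 0.25 in²; R_n = min(0.6F_uA_nv, 0.6F_yA_gv) + U_bs·F_u·A_nt = 72.31 kips → 54.2 kips.
Bolt shear governs: 46.9 kips.

46.9 kips (bolt shear governs)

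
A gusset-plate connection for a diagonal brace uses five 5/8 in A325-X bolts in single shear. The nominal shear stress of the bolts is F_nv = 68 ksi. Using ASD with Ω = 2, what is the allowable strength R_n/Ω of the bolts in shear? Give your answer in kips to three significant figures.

52.2 kips

A_b = π × 0.625² / 4 = 0.3068 in².
R_n = F_nv · A_b · n · n_s = 68 × 0.3068 × 5 × 1 = 104.3 kips.
Allowable strength R_n/Ω = 104.3 / 2 = 52.2 kips.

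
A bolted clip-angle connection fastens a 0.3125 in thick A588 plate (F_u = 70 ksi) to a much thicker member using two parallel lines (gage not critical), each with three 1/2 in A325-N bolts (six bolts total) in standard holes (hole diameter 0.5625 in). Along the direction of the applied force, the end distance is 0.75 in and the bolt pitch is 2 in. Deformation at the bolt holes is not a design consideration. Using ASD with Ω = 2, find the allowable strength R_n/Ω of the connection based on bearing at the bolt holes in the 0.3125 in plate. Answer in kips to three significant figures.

Per bolt r_n = 1.5 l_c t F_u ≤ 3.0 d t F_u; upper limit = 3.0 × 0.5 × 0.3125 × 70 = 32.81 kips.
Edge bolt: l_c = 0.75 − 0.5625/2 = 0.4688 in → 1.5 × 0.4688 × 0.3125 × 70 = 15.38 → r_n = 15.38 kips.
Interior bolts: l_c = 2 − 0.5625 = 1.438 in → 1.5 × 1.438 × 0.3125 × 70 = 47.17 → r_n = 32.81 kips.
R_n = 2 × 15.38 + 4 × 32.81 = 162 kips.
Allowable strength R_n/Ω = 162 / 2 = 81 kips.

81 kips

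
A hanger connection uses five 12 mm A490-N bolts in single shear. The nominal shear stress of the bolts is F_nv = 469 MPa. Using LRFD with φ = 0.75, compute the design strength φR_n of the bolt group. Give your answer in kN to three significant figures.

A_b = π × 12² / 4 = 113.1 mm².
R_n = F_nv · A_b · n · n_s = 469 × 113.1 × 5 × 1 / 1000 = 265.2 kN.
Design strength φR_n = 0.75 × 265.2 = 199 kN.

199 kN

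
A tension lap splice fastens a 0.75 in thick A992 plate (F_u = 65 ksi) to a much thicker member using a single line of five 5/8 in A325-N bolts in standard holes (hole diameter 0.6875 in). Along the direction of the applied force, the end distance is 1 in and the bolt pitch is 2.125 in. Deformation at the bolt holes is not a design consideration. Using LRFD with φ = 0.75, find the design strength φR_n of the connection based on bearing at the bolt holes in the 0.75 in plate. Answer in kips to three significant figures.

Per bolt r_n = 1.5 l_c t F_u ≤ 3.0 d t F_u; upper limit = 3.0 × 0.625 × 0.75 × 65 = 91.41 kips.
Edge bolt: l_c = 1 − 0.6875/2 = 0.6562 in → 1.5 × 0.6562 × 0.75 × 65 = 47.99 → r_n = 47.99 kips.
Interior bolts: l_c = 2.125 − 0.6875 = 1.438 in → 1.5 × 1.438 × 0.75 × 65 = 105.1 → r_n = 91.41 kips.
R_n = 1 × 47.99 + 4 × 91.41 = 413.6 kips.
Design strength φR_n = 0.75 × 413.6 = 310 kips.

310 kips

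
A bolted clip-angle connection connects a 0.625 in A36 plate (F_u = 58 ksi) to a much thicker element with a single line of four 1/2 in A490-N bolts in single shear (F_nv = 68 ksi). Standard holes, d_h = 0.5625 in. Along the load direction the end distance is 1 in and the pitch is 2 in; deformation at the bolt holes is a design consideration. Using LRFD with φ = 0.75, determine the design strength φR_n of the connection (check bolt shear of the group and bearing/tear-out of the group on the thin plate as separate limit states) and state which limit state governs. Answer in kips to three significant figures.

Bolt shear: A_b = π·0.5²/4 = 0.1963 in²; R_n = 68 × 0.1963 × 4 × 1 = 53.41 kips → 0.75 × 53.41 = 40.1 kips.
Bearing (1.2 l_c t F_u ≤ 2.4 d t F_u): upper limit = 2.4·0.5·0.625·58 = 43.5 kips.
  Edge l_c = 1 − 0.5625/2 = 0.7188 → r_n = 31.27 kips; interior l_c = 2 − 0.5625 = 1.438 → r_n = 43.5 kips.
  R_n,bearing = 1·31.27 + 3·43.5 = 161.8 kips → 0.75 × 161.8 = 121 kips.
Bolt shear governs: 40.1 kips.

40.1 kips (bolt shear governs)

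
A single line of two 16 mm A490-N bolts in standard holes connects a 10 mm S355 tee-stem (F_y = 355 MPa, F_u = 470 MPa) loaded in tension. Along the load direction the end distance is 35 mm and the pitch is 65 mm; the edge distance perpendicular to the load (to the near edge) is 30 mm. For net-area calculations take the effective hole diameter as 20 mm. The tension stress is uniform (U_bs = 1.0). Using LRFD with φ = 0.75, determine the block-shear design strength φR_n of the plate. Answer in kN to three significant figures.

Shear plane L_v = 35 + 1·65 = 100 mm; A_gv = 100 × 10 = 1000 mm².
A_nv = (100 − 1.5·20) × 10 = 700 mm².
A_nt = (30 − 0.5·20) × 10 = 200 mm².
0.6 F_u A_nv = 197.4 kN; 0.6 F_y A_gv = 213 kN → shear rupture governs the shear term.
R_n = 197.4 + 1.0 × 470 × 200 / 1000 = 291.4 kN.
Design strength φR_n = 0.75 × 291.4 = 219 kN.

219 kN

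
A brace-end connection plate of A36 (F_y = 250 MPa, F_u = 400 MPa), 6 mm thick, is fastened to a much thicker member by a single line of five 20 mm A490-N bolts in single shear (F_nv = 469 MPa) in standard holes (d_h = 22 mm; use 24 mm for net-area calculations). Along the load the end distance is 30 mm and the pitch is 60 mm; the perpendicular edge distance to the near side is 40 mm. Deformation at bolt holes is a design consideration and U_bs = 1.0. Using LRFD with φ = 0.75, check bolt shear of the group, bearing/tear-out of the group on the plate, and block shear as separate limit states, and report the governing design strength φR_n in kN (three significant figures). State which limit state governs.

Bolt shear: A_b = π·20²/4 = 314.2 mm²; R_n = 469 × 314.2 × 5 × 1 / 1000 = 736.7 kN → 0.75 × 736.7 = 553 kN.
Bearing: edge l_c = 19, r_n = 54.72 kN; interior l_c = 38, r_n = 109.4 kN; R_n = 54.72 + 4·109.4 = 492.5 kN → 369 kN.
Block shear: A_gv = 1620, A_nv = 972, A_nt = 168 mm²; R_n = min(0.6F_uA_nv, 0.6F_yA_gv) + U_bs·F_u·A_nt = 300.5 kN → 225 kN.
Block shear governs: 225 kN.

225 kN (block shear governs)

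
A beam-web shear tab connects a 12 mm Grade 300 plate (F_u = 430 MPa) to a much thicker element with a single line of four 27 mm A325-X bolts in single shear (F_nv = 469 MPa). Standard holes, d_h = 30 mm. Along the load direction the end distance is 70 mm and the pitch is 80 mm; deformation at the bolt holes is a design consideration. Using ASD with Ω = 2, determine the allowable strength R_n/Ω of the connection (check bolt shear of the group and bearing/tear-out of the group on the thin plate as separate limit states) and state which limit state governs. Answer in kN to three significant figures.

Bolt shear: A_b = π·27²/4 = 572.6 mm²; R_n = 469 × 572.6 × 4 × 1 / 1000 = 1074 kN → 1074 / 2 = 537 kN.
Bearing (1.2 l_c t F_u ≤ 2.4 d t F_u): upper limit = 2.4·27·12·430 / 1000 = 334.4 kN.
  Edge l_c = 70 − 30/2 = 55 → r_n = 334.4 kN; interior l_c = 80 − 30 = 50 → r_n = 309.6 kN.
  R_n,bearing = 1·334.4 + 3·309.6 = 1263 kN → 1263 / 2 = 632 kN.
Bolt shear governs: 537 kN.

537 kN (bolt shear governs)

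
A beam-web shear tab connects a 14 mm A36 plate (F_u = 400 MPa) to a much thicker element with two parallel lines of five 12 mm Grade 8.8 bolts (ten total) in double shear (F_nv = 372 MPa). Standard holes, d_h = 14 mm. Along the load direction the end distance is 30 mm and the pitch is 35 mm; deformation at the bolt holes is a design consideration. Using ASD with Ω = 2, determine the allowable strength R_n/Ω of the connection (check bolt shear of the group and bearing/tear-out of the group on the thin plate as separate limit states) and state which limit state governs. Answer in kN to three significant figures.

Bolt shear: A_b = π·12²/4 = 113.1 mm²; R_n = 372 × 113.1 × 10 × 2 / 1000 = 841.4 kN → 841.4 / 2 = 421 kN.
Bearing (1.2 l_c t F_u ≤ 2.4 d t F_u): upper limit = 2.4·12·14·400 / 1000 = 161.3 kN.
  Edge l_c = 30 − 14/2 = 23 → r_n = 154.6 kN; interior l_c = 35 − 14 = 21 → r_n = 141.1 kN.
  R_n,bearing = 2·154.6 + 8·141.1 = 1438 kN → 1438 / 2 = 719 kN.
Bolt shear governs: 421 kN.

421 kN (bolt shear governs)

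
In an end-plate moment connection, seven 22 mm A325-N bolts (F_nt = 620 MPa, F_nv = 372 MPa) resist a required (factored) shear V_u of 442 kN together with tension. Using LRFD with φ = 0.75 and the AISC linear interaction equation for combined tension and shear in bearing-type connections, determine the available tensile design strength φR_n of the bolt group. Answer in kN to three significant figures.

872 kN

A_b = π·22²/4 = 380.1 mm²; f_rv = 442 × 1000 / (7 × 380.1) = 166.1 MPa.
F'_nt = 1.3 F_nt − (F_nt / φF_nv) f_rv = 1.3·620 − (620/(0.75·372))·166.1 = 436.9 MPa, capped at F_nt → F'_nt = 436.9 MPa.
R_n = F'_nt · A_b · n = 436.9 × 380.1 × 7 / 1000 = 1162 kN.
Design strength φR_n = 0.75 × 1162 = 872 kN.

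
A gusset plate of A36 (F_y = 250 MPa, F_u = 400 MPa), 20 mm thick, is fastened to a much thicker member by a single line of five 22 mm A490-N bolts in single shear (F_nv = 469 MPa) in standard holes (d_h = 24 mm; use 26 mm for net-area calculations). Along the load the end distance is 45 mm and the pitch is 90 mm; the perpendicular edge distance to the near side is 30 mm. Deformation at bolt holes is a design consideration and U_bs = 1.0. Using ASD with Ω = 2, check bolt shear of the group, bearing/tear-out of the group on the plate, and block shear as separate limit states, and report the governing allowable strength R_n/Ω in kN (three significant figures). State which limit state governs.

Bolt shear: A_b = π·22²/4 = 380.1 mm²; R_n = 469 × 380.1 × 5 × 1 / 1000 = 891.4 kN → 891.4 / 2 = 446 kN.
Bearing: edge l_c = 33, r_n = 316.8 kN; interior l_c = 66, r_n = 422.4 kN; R_n = 316.8 + 4·422.4 = 2006 kN → 1000 kN.
Block shear: A_gv = 8100, A_nv = 5760, A_nt = 340 mm²; R_n = min(0.6F_uA_nv, 0.6F_yA_gv) + U_bs·F_u·A_nt = 1351 kN → 676 kN.
Bolt shear governs: 446 kN.

446 kN (bolt shear governs)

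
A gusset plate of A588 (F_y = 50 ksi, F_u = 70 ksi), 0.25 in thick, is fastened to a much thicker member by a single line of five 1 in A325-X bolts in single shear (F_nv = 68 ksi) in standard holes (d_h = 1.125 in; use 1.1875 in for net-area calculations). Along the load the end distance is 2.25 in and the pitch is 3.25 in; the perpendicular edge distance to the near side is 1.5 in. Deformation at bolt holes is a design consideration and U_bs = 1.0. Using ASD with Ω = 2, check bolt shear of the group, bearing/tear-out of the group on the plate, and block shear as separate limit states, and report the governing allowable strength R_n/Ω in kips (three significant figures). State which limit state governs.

Bolt shear: A_b = π·1²/4 = 0.7854 in²; R_n = 68 × 0.7854 × 5 × 1 = 267 kips → 267 / 2 = 134 kips.
Bearing: edge l_c = 1.688, r_n = 35.44 kips; interior l_c = 2.125, r_n = 42 kips; R_n = 35.44 + 4·42 = 203.4 kips → 102 kips.
Block shear: A_gv = 3.812, A_nv = 2.477, A_nt = 0.2266 in²; R_n = min(0.6F_uA_nv, 0.6F_yA_gv) + U_bs·F_u·A_nt = 119.9 kips → 59.9 kips.
Block shear governs: 59.9 kips.

59.9 kips (block shear governs)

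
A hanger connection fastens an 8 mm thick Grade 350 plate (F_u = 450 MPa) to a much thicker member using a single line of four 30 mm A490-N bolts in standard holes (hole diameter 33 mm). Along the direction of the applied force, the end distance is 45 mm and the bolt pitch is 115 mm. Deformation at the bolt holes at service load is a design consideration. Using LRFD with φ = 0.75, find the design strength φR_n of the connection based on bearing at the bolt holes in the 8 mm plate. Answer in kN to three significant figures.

676 kN

Per bolt r_n = 1.2 l_c t F_u ≤ 2.4 d t F_u; upper limit = 2.4 × 30 × 8 × 450 / 1000 = 259.2 kN.
Edge bolt: l_c = 45 − 33/2 = 28.5 mm → 1.2 × 28.5 × 8 × 450 / 1000 = 123.1 → r_n = 123.1 kN.
Interior bolts: l_c = 115 − 33 = 82 mm → 1.2 × 82 × 8 × 450 / 1000 = 354.2 → r_n = 259.2 kN.
R_n = 1 × 123.1 + 3 × 259.2 = 900.7 kN.
Design strength φR_n = 0.75 × 900.7 = 676 kN.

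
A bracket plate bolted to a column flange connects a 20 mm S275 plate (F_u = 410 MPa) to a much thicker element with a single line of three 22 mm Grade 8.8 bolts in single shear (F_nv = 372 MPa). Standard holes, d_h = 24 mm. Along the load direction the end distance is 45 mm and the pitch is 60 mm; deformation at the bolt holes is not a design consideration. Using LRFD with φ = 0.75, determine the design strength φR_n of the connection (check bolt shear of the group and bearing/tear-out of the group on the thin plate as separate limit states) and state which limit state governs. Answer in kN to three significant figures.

318 kN (bolt shear governs)

Bolt shear: A_b = π·22²/4 = 380.1 mm²; R_n = 372 × 380.1 × 3 × 1 / 1000 = 424.2 kN → 0.75 × 424.2 = 318 kN.
Bearing (1.5 l_c t F_u ≤ 3.0 d t F_u): upper limit = 3.0·22·20·410 / 1000 = 541.2 kN.
  Edge l_c = 45 − 24/2 = 33 → r_n = 405.9 kN; interior l_c = 60 − 24 = 36 → r_n = 442.8 kN.
  R_n,bearing = 1·405.9 + 2·442.8 = 1292 kN → 0.75 × 1292 = 969 kN.
Bolt shear governs: 318 kN.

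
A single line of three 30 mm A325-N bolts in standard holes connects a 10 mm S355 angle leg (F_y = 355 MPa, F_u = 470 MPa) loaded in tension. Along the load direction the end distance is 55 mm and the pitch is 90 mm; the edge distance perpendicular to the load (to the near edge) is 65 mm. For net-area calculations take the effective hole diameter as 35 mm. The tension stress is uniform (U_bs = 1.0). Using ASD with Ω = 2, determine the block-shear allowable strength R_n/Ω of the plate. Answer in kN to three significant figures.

Shear plane L_v = 55 + 2·90 = 235 mm; A_gv = 235 × 10 = 2350 mm².
A_nv = (235 − 2.5·35) × 10 = 1475 mm².
A_nt = (65 − 0.5·35) × 10 = 475 mm².
0.6 F_u A_nv = 415.9 kN; 0.6 F_y A_gv = 500.6 kN → shear rupture governs the shear term.
R_n = 415.9 + 1.0 × 470 × 475 / 1000 = 639.2 kN.
Allowable strength R_n/Ω = 639.2 / 2 = 320 kN.

320 kN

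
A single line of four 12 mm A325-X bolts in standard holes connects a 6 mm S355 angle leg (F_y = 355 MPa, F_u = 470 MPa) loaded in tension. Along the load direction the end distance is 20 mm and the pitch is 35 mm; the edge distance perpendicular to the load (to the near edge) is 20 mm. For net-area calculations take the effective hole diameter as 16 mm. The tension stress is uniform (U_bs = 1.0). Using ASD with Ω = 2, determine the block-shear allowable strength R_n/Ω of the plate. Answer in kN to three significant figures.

75.3 kN

Shear plane L_v = 20 + 3·35 = 125 mm; A_gv = 125 × 6 = 750 mm².
A_nv = (125 − 3.5·16) × 6 = 414 mm².
A_nt = (20 − 0.5·16) × 6 = 72 mm².
0.6 F_u A_nv = 116.7 kN; 0.6 F_y A_gv = 159.8 kN → shear rupture governs the shear term.
R_n = 116.7 + 1.0 × 470 × 72 / 1000 = 150.6 kN.
Allowable strength R_n/Ω = 150.6 / 2 = 75.3 kN.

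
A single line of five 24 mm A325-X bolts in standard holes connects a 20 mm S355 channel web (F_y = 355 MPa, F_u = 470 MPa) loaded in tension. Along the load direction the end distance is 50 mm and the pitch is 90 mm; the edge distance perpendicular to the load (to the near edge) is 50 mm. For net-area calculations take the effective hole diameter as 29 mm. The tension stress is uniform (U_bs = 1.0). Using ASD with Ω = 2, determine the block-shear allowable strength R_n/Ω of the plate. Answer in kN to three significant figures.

955 kN

Shear plane L_v = 50 + 4·90 = 410 mm; A_gv = 410 × 20 = 8200 mm².
A_nv = (410 − 4.5·29) × 20 = 5590 mm².
A_nt = (50 − 0.5·29) × 20 = 710 mm².
0.6 F_u A_nv = 1576 kN; 0.6 F_y A_gv = 1747 kN → shear rupture governs the shear term.
R_n = 1576 + 1.0 × 470 × 710 / 1000 = 1910 kN.
Allowable strength R_n/Ω = 1910 / 2 = 955 kN.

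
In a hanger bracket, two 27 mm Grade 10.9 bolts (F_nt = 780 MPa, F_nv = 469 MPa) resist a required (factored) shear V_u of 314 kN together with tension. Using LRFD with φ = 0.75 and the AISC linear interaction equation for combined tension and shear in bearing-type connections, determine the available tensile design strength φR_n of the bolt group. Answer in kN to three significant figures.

A_b = π·27²/4 = 572.6 mm²; f_rv = 314 × 1000 / (2 × 572.6) = 274.2 MPa.
F'_nt = 1.3 F_nt − (F_nt / φF_nv) f_rv = 1.3·780 − (780/(0.75·469))·274.2 = 405.9 MPa, capped at F_nt → F'_nt = 405.9 MPa.
R_n = F'_nt · A_b · n = 405.9 × 572.6 × 2 / 1000 = 464.9 kN.
Design strength φR_n = 0.75 × 464.9 = 349 kN.

349 kN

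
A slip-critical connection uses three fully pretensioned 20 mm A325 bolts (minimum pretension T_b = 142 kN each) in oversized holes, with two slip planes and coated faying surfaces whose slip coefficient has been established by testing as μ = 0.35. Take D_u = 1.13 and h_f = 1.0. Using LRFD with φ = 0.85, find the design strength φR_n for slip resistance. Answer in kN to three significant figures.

R_n = μ · D_u · h_f · T_b · n_s · n_b = 0.35 × 1.13 × 1.0 × 142 × 2 × 3 = 337 kN.
Design strength φR_n = 0.85 × 337 = 286 kN.

286 kN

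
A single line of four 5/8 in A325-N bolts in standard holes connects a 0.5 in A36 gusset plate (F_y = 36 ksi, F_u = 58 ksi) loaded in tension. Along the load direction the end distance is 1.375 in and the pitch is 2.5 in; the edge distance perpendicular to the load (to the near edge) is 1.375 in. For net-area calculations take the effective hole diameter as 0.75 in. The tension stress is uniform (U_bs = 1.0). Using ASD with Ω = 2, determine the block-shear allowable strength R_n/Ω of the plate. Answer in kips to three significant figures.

62.4 kips

Shear plane L_v = 1.375 + 3·2.5 = 8.875 in; A_gv = 8.875 × 0.5 = 4.438 in².
A_nv = (8.875 − 3.5·0.75) × 0.5 = 3.125 in².
A_nt = (1.375 − 0.5·0.75) × 0.5 = 0.5 in².
0.6 F_u A_nv = 108.7 kips; 0.6 F_y A_gv = 95.85 kips → shear yielding governs the shear term.
R_n = 95.85 + 1.0 × 58 × 0.5 = 124.8 kips.
Allowable strength R_n/Ω = 124.8 / 2 = 62.4 kips.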